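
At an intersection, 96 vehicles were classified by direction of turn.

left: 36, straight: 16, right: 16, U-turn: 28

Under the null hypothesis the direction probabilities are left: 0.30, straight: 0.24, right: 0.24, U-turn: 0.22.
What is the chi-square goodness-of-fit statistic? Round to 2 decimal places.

8.34

Expected counts E_i = n·p_i: 96×0.30 = 28.8, 96×0.24 = 23.04, 96×0.24 = 23.04, 96×0.22 = 21.12.
χ² = (36−28.8)²/28.8 + (16−23.04)²/23.04 + (16−23.04)²/23.04 + (28−21.12)²/21.12
   = 1.800 + 2.151 + 2.151 + 2.241
Sum = 8.34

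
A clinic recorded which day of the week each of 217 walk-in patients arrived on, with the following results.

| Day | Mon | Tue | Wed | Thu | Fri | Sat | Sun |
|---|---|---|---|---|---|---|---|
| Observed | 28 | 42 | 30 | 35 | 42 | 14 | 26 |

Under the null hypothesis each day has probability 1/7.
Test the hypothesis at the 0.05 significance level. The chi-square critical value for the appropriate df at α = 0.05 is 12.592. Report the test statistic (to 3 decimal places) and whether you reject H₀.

18.774; reject

Under H₀ each category has probability 1/7, so each expected count is 217/7 = 31.
χ² = (28−31)²/31 + (42−31)²/31 + (30−31)²/31 + (35−31)²/31 + (42−31)²/31 + (14−31)²/31 + (26−31)²/31
   = 0.2903 + 3.9032 + 0.0323 + 0.5161 + 3.9032 + 9.3226 + 0.8065
Sum = 18.774
df = 6. Since 18.774 > 12.592, we reject H₀.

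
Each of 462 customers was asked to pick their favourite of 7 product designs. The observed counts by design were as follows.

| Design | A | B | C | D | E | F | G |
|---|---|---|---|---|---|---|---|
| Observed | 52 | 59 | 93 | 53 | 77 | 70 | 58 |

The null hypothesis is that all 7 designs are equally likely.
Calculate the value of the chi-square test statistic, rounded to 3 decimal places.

Expected count for each of the 7 categories: 462/7 = 66.
cat         O        E   (O−E)²/E
A          52       66     2.9697
B          59       66     0.7424
C          93       66    11.0455
D          53       66     2.5606
E          77       66     1.8333
F          70       66     0.2424
G          58       66     0.9697
Sum = 20.364

20.364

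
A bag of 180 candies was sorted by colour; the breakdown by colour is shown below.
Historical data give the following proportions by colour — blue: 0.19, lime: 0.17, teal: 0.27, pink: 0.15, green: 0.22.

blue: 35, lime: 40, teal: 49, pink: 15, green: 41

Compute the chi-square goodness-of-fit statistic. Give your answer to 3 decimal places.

8.292

Expected counts E_i = n·p_i: 180×0.19 = 34.2, 180×0.17 = 30.6, 180×0.27 = 48.6, 180×0.15 = 27, 180×0.22 = 39.6.
χ² = (35−34.2)²/34.2 + (40−30.6)²/30.6 + (49−48.6)²/48.6 + (15−27)²/27 + (41−39.6)²/39.6
   = 0.0187 + 2.8876 + 0.0033 + 5.3333 + 0.0495
Sum = 8.292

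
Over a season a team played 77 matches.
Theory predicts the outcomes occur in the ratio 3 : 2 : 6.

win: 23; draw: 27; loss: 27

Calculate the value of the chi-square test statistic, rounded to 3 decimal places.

17.619

Ratio total = 11. Expected counts: 77×3/11 = 21, 77×2/11 = 14, 77×6/11 = 42.
win: (23 − 21)²/21 = 4/21 = 0.1905
draw: (27 − 14)²/14 = 169/14 = 12.0714
loss: (27 − 42)²/42 = 225/42 = 5.3571
Sum = 17.619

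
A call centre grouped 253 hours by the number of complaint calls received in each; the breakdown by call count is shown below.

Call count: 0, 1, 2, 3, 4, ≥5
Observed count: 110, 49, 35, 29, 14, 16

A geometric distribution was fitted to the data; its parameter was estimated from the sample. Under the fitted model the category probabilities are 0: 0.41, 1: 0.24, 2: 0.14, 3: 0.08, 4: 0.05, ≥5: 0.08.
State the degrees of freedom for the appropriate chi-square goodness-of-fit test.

There are k = 6 categories and 1 parameter estimated from the data, so df = 6 − 1 − 1 = 4.

4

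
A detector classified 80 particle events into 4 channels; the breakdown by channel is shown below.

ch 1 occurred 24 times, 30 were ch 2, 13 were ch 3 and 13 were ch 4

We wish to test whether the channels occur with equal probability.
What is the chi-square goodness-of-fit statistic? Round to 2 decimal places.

10.70

Expected count for each of the 4 categories: 80/4 = 20.
cat         O        E   (O−E)²/E
ch 1       24       20      0.800
ch 2       30       20      5.000
ch 3       13       20      2.450
ch 4       13       20      2.450
Sum = 10.70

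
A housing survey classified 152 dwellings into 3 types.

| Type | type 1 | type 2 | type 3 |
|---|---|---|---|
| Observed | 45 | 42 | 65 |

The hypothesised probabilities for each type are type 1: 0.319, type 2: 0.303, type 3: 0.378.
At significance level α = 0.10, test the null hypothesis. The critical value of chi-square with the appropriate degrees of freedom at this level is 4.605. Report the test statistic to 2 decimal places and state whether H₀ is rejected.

1.60; do not reject

Expected counts E_i = n·p_i: 152×0.319 = 48.488, 152×0.303 = 46.056, 152×0.378 = 57.456.
χ² = (45−48.488)²/48.488 + (42−46.056)²/46.056 + (65−57.456)²/57.456
   = 0.251 + 0.357 + 0.991
Sum = 1.60
df = 2. Since 1.60 < 4.605, we do not reject H₀.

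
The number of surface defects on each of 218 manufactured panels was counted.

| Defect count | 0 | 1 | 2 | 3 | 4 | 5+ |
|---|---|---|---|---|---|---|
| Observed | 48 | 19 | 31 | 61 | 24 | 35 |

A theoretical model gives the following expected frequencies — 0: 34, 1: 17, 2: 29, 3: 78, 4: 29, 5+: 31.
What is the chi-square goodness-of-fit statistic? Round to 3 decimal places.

0: (48 − 34)²/34 = 196/34 = 5.7647
1: (19 − 17)²/17 = 4/17 = 0.2353
2: (31 − 29)²/29 = 4/29 = 0.1379
3: (61 − 78)²/78 = 289/78 = 3.7051
4: (24 − 29)²/29 = 25/29 = 0.8621
5+: (35 − 31)²/31 = 16/31 = 0.5161
Sum = 11.221

11.221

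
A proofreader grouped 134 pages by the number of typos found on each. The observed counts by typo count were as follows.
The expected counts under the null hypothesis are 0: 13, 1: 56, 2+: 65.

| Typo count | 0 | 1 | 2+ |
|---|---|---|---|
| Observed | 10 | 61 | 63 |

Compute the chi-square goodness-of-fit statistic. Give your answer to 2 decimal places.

1.20

χ² = (10−13)²/13 + (61−56)²/56 + (63−65)²/65
   = 0.692 + 0.446 + 0.062
Sum = 1.20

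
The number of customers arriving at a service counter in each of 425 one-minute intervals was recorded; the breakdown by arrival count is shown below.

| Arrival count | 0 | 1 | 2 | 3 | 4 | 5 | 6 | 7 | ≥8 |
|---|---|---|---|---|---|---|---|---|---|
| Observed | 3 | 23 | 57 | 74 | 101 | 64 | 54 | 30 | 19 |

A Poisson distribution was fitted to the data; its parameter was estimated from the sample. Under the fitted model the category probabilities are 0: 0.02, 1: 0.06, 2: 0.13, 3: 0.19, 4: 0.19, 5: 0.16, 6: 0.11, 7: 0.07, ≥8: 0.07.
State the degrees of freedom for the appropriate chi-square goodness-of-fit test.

There are k = 9 categories and 1 parameter estimated from the data, so df = 9 − 1 − 1 = 7.

7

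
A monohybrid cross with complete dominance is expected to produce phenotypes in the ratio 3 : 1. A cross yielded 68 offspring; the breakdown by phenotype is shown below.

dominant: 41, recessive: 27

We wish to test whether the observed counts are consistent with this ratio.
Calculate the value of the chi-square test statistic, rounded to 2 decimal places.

Ratio total = 4. Expected counts: 68×3/4 = 51, 68×1/4 = 17.
cat            O        E   (O−E)²/E
dominant      41       51      1.961
recessive     27       17      5.882
Sum = 7.84

7.84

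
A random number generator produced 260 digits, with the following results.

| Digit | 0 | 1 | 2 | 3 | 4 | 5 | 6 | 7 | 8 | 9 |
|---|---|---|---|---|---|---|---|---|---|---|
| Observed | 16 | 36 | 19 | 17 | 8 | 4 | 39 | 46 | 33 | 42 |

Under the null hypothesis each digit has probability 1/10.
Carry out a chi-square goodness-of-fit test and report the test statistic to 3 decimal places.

Under H₀ each category has probability 1/10, so each expected count is 260/10 = 26.
χ² = (16−26)²/26 + (36−26)²/26 + (19−26)²/26 + (17−26)²/26 + (8−26)²/26 + (4−26)²/26 + (39−26)²/26 + (46−26)²/26 + (33−26)²/26 + (42−26)²/26
   = 3.8462 + 3.8462 + 1.8846 + 3.1154 + 12.4615 + 18.6154 + 6.5000 + 15.3846 + 1.8846 + 9.8462
Sum = 77.385

77.385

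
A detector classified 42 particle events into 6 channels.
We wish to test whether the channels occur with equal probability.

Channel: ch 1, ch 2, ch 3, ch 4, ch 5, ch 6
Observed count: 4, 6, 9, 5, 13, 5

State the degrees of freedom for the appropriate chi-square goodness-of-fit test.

There are k = 6 categories and no parameters were estimated from the data, so df = 6 − 1 = 5.

5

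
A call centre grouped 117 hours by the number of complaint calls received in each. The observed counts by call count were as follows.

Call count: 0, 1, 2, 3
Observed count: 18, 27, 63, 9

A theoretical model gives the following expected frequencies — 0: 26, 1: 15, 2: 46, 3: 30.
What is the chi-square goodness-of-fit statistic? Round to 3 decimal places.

χ² = (18−26)²/26 + (27−15)²/15 + (63−46)²/46 + (9−30)²/30
   = 2.4615 + 9.6000 + 6.2826 + 14.7000
Sum = 33.044

33.044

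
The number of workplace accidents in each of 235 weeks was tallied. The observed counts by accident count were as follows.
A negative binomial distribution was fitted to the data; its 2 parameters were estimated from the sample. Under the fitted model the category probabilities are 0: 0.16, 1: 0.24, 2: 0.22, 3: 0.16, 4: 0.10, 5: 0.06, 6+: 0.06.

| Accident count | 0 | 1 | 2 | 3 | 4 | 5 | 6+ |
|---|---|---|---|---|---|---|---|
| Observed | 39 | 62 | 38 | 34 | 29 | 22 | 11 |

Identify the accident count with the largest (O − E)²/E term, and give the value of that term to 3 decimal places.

5, 4.426

Expected counts E_i = n·p_i: 235×0.16 = 37.6, 235×0.24 = 56.4, 235×0.22 = 51.7, 235×0.16 = 37.6, 235×0.10 = 23.5, 235×0.06 = 14.1, 235×0.06 = 14.1.
0: (39 − 37.6)²/37.6 = 1.96/37.6 = 0.0521
1: (62 − 56.4)²/56.4 = 31.36/56.4 = 0.5560
2: (38 − 51.7)²/51.7 = 187.69/51.7 = 3.6304
3: (34 − 37.6)²/37.6 = 12.96/37.6 = 0.3447
4: (29 − 23.5)²/23.5 = 30.25/23.5 = 1.2872
5: (22 − 14.1)²/14.1 = 62.41/14.1 = 4.4262
6+: (11 − 14.1)²/14.1 = 9.61/14.1 = 0.6816
The largest term is for 5: 4.426.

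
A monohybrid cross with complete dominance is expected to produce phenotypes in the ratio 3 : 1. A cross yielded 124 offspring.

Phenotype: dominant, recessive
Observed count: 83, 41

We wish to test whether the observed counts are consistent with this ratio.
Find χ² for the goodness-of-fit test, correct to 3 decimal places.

Ratio total = 4. Expected counts: 124×3/4 = 93, 124×1/4 = 31.
cat            O        E   (O−E)²/E
dominant      83       93     1.0753
recessive     41       31     3.2258
Sum = 4.301

4.301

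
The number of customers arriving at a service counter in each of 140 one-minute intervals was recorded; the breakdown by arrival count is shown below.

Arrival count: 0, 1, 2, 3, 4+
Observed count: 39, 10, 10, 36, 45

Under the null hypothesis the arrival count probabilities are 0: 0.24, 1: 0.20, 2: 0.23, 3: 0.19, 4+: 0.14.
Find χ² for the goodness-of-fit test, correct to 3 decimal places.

63.983

Expected counts E_i = n·p_i: 140×0.24 = 33.6, 140×0.20 = 28, 140×0.23 = 32.2, 140×0.19 = 26.6, 140×0.14 = 19.6.
cat         O        E   (O−E)²/E
0          39     33.6     0.8679
1          10       28    11.5714
2          10     32.2    15.3056
3          36     26.6     3.3218
4+         45     19.6    32.9163
Sum = 63.983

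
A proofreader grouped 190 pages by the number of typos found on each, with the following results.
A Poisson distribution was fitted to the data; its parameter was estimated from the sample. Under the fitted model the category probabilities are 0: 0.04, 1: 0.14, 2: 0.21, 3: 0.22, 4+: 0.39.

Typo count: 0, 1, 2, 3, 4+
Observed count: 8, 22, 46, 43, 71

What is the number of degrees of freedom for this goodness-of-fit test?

3

There are k = 5 categories and 1 parameter estimated from the data, so df = 5 − 1 − 1 = 3.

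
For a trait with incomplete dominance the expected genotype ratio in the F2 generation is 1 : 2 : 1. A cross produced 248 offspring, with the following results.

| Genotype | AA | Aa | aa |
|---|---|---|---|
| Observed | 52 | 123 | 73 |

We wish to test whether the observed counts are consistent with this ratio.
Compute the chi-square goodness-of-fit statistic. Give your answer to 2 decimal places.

3.57

Ratio total = 4. Expected counts: 248×1/4 = 62, 248×2/4 = 124, 248×1/4 = 62.
χ² = (52−62)²/62 + (123−124)²/124 + (73−62)²/62
   = 1.613 + 0.008 + 1.952
Sum = 3.57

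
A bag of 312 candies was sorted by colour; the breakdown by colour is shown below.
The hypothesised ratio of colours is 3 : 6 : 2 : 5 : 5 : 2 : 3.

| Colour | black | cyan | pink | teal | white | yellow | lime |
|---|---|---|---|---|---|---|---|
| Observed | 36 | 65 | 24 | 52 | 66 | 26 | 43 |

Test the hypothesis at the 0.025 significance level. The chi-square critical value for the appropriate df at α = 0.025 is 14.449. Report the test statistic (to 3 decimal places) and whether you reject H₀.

Ratio total = 26. Expected counts: 312×3/26 = 36, 312×6/26 = 72, 312×2/26 = 24, 312×5/26 = 60, 312×5/26 = 60, 312×2/26 = 24, 312×3/26 = 36.
cat         O        E   (O−E)²/E
black      36       36     0.0000
cyan       65       72     0.6806
pink       24       24     0.0000
teal       52       60     1.0667
white      66       60     0.6000
yellow     26       24     0.1667
lime       43       36     1.3611
Sum = 3.875
df = 6. Since 3.875 < 14.449, we do not reject H₀.

3.875; do not reject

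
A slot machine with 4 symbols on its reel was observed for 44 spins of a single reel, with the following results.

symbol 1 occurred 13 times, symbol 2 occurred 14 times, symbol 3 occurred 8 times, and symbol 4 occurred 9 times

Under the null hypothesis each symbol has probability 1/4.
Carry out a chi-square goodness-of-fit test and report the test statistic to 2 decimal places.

Expected count for each of the 4 categories: 44/4 = 11.
cat           O        E   (O−E)²/E
symbol 1     13       11      0.364
symbol 2     14       11      0.818
symbol 3      8       11      0.818
symbol 4      9       11      0.364
Sum = 2.36

2.36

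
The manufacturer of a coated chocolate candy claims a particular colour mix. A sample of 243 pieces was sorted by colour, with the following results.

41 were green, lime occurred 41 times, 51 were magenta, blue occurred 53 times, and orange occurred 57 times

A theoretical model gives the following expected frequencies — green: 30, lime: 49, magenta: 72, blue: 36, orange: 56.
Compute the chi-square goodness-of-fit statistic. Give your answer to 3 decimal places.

green: (41 − 30)²/30 = 121/30 = 4.0333
lime: (41 − 49)²/49 = 64/49 = 1.3061
magenta: (51 − 72)²/72 = 441/72 = 6.1250
blue: (53 − 36)²/36 = 289/36 = 8.0278
orange: (57 − 56)²/56 = 1/56 = 0.0179
Sum = 19.510

19.510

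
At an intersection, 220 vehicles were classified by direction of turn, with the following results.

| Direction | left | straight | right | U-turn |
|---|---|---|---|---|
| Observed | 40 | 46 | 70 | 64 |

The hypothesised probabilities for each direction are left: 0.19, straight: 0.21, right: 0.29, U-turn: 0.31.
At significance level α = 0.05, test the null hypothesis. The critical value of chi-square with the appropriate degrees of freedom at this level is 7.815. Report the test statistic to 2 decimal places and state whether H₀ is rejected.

Expected counts E_i = n·p_i: 220×0.19 = 41.8, 220×0.21 = 46.2, 220×0.29 = 63.8, 220×0.31 = 68.2.
cat           O        E   (O−E)²/E
left         40     41.8      0.078
straight     46     46.2      0.001
right        70     63.8      0.603
U-turn       64     68.2      0.259
Sum = 0.94
df = 3. Since 0.94 < 7.815, we do not reject H₀.

0.94; do not reject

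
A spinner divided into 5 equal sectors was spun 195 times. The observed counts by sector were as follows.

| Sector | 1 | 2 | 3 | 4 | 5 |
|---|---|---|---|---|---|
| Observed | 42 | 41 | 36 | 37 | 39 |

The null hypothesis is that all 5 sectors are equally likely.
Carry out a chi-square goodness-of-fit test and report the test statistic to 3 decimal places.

Under H₀ each category has probability 1/5, so each expected count is 195/5 = 39.
χ² = (42−39)²/39 + (41−39)²/39 + (36−39)²/39 + (37−39)²/39 + (39−39)²/39
   = 0.2308 + 0.1026 + 0.2308 + 0.1026 + 0.0000
Sum = 0.667

0.667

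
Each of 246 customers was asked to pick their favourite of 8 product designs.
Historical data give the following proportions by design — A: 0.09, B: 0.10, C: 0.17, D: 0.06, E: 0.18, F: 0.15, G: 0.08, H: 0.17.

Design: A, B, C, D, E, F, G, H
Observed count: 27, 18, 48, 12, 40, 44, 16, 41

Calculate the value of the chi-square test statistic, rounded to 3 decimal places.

Expected counts E_i = n·p_i: 246×0.09 = 22.14, 246×0.10 = 24.6, 246×0.17 = 41.82, 246×0.06 = 14.76, 246×0.18 = 44.28, 246×0.15 = 36.9, 246×0.08 = 19.68, 246×0.17 = 41.82.
A: (27 − 22.14)²/22.14 = 23.6196/22.14 = 1.0668
B: (18 − 24.6)²/24.6 = 43.56/24.6 = 1.7707
C: (48 − 41.82)²/41.82 = 38.1924/41.82 = 0.9133
D: (12 − 14.76)²/14.76 = 7.6176/14.76 = 0.5161
E: (40 − 44.28)²/44.28 = 18.3184/44.28 = 0.4137
F: (44 − 36.9)²/36.9 = 50.41/36.9 = 1.3661
G: (16 − 19.68)²/19.68 = 13.5424/19.68 = 0.6881
H: (41 − 41.82)²/41.82 = 0.6724/41.82 = 0.0161
Sum = 6.751

6.751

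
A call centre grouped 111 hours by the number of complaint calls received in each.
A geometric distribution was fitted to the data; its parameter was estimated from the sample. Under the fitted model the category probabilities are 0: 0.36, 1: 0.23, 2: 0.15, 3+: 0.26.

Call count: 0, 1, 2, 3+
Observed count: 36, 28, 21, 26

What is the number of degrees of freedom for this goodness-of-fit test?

There are k = 4 categories and 1 parameter estimated from the data, so df = 4 − 1 − 1 = 2.

2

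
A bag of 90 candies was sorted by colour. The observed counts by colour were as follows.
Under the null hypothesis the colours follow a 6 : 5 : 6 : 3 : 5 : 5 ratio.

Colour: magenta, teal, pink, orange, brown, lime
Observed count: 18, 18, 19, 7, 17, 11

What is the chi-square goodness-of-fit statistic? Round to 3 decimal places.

Ratio total = 30. Expected counts: 90×6/30 = 18, 90×5/30 = 15, 90×6/30 = 18, 90×3/30 = 9, 90×5/30 = 15, 90×5/30 = 15.
cat          O        E   (O−E)²/E
magenta     18       18     0.0000
teal        18       15     0.6000
pink        19       18     0.0556
orange       7        9     0.4444
brown       17       15     0.2667
lime        11       15     1.0667
Sum = 2.433

2.433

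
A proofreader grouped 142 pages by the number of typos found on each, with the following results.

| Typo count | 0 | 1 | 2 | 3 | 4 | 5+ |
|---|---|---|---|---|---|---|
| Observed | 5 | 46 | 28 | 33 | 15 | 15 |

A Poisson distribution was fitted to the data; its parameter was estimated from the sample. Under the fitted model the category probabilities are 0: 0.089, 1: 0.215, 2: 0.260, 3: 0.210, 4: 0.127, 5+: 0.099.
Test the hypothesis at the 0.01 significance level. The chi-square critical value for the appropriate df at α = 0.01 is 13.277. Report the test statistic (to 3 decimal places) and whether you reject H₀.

Expected counts E_i = n·p_i: 142×0.089 = 12.638, 142×0.215 = 30.53, 142×0.260 = 36.92, 142×0.210 = 29.82, 142×0.127 = 18.034, 142×0.099 = 14.058.
0: (5 − 12.638)²/12.638 = 58.339044/12.638 = 4.6162
1: (46 − 30.53)²/30.53 = 239.3209/30.53 = 7.8389
2: (28 − 36.92)²/36.92 = 79.5664/36.92 = 2.1551
3: (33 − 29.82)²/29.82 = 10.1124/29.82 = 0.3391
4: (15 − 18.034)²/18.034 = 9.205156/18.034 = 0.5104
5+: (15 − 14.058)²/14.058 = 0.887364/14.058 = 0.0631
Sum = 15.523
df = 4. Since 15.523 > 13.277, we reject H₀.

15.523; reject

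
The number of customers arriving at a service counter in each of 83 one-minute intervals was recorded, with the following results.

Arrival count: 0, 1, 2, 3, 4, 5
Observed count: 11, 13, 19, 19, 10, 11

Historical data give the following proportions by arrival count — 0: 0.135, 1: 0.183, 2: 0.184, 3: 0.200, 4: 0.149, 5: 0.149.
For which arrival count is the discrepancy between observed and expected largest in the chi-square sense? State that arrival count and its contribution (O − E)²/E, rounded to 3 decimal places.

2, 0.910

Expected counts E_i = n·p_i: 83×0.135 = 11.205, 83×0.183 = 15.189, 83×0.184 = 15.272, 83×0.200 = 16.6, 83×0.149 = 12.367, 83×0.149 = 12.367.
χ² = (11−11.205)²/11.205 + (13−15.189)²/15.189 + (19−15.272)²/15.272 + (19−16.6)²/16.6 + (10−12.367)²/12.367 + (11−12.367)²/12.367
   = 0.0038 + 0.3155 + 0.9100 + 0.3470 + 0.4530 + 0.1511
The largest term is for 2: 0.910.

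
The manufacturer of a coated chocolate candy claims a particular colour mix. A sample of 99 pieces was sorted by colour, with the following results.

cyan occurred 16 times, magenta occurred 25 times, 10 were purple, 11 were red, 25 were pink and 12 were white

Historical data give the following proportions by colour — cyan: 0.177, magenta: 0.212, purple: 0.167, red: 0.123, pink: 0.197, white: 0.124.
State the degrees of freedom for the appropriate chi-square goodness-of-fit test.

5

There are k = 6 categories and no parameters were estimated from the data, so df = 6 − 1 = 5.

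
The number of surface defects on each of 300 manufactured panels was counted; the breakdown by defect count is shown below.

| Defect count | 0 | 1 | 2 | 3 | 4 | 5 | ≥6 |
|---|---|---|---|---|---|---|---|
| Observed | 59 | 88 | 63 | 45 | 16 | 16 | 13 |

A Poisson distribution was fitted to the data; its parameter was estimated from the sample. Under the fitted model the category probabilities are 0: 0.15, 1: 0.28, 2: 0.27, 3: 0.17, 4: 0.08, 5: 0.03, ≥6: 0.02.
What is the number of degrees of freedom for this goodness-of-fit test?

There are k = 7 categories and 1 parameter estimated from the data, so df = 7 − 1 − 1 = 5.

5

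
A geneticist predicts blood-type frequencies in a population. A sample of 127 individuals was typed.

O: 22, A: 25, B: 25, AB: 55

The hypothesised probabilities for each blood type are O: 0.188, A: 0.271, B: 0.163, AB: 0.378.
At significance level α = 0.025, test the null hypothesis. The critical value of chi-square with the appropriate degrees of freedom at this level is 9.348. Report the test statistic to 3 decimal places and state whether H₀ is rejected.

4.636; do not reject

Expected counts E_i = n·p_i: 127×0.188 = 23.876, 127×0.271 = 34.417, 127×0.163 = 20.701, 127×0.378 = 48.006.
cat         O        E   (O−E)²/E
O          22   23.876     0.1474
A          25   34.417     2.5766
B          25   20.701     0.8928
AB         55   48.006     1.0190
Sum = 4.636
df = 3. Since 4.636 < 9.348, we do not reject H₀.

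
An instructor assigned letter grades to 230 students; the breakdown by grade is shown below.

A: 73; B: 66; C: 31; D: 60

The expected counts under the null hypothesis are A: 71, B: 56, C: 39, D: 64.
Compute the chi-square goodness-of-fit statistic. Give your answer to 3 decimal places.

3.733

A: (73 − 71)²/71 = 4/71 = 0.0563
B: (66 − 56)²/56 = 100/56 = 1.7857
C: (31 − 39)²/39 = 64/39 = 1.6410
D: (60 − 64)²/64 = 16/64 = 0.2500
Sum = 3.733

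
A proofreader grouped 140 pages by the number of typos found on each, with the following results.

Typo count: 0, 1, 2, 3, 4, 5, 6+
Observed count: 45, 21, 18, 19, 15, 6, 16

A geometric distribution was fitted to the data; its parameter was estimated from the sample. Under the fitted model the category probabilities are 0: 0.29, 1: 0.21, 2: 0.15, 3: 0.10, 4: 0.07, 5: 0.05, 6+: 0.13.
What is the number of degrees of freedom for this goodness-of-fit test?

There are k = 7 categories and 1 parameter estimated from the data, so df = 7 − 1 − 1 = 5.

5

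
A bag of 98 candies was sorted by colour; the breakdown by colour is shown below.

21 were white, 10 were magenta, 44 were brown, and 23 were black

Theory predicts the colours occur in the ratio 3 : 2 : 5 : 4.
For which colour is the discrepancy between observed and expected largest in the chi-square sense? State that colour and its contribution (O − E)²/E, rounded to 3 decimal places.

Ratio total = 14. Expected counts: 98×3/14 = 21, 98×2/14 = 14, 98×5/14 = 35, 98×4/14 = 28.
cat          O        E   (O−E)²/E
white       21       21     0.0000
magenta     10       14     1.1429
brown       44       35     2.3143
black       23       28     0.8929
The largest term is for brown: 2.314.

brown, 2.314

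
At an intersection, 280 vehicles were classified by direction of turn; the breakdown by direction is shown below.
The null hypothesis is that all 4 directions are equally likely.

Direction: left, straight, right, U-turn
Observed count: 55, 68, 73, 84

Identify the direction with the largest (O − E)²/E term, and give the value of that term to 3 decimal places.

Under H₀ each category has probability 1/4, so each expected count is 280/4 = 70.
cat           O        E   (O−E)²/E
left         55       70     3.2143
straight     68       70     0.0571
right        73       70     0.1286
U-turn       84       70     2.8000
The largest term is for left: 3.214.

left, 3.214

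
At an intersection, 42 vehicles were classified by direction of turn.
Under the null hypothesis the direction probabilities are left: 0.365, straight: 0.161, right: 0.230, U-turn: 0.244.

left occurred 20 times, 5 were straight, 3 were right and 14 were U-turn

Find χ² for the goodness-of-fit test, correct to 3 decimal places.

7.847

Expected counts E_i = n·p_i: 42×0.365 = 15.33, 42×0.161 = 6.762, 42×0.230 = 9.66, 42×0.244 = 10.248.
cat           O        E   (O−E)²/E
left         20    15.33     1.4226
straight      5    6.762     0.4591
right         3     9.66     4.5917
U-turn       14   10.248     1.3737
Sum = 7.847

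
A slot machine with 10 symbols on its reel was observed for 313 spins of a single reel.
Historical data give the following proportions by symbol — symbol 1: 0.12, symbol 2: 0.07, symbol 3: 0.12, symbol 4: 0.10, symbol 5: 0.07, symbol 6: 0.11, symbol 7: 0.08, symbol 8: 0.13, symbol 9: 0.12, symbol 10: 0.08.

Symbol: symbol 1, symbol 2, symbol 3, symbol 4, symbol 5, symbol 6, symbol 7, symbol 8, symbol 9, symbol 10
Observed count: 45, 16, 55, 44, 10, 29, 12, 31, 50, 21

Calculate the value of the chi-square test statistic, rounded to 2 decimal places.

37.52

Expected counts E_i = n·p_i: 313×0.12 = 37.56, 313×0.07 = 21.91, 313×0.12 = 37.56, 313×0.10 = 31.3, 313×0.07 = 21.91, 313×0.11 = 34.43, 313×0.08 = 25.04, 313×0.13 = 40.69, 313×0.12 = 37.56, 313×0.08 = 25.04.
cat            O        E   (O−E)²/E
symbol 1      45    37.56      1.474
symbol 2      16    21.91      1.594
symbol 3      55    37.56      8.098
symbol 4      44     31.3      5.153
symbol 5      10    21.91      6.474
symbol 6      29    34.43      0.856
symbol 7      12    25.04      6.791
symbol 8      31    40.69      2.308
symbol 9      50    37.56      4.120
symbol 10     21    25.04      0.652
Sum = 37.52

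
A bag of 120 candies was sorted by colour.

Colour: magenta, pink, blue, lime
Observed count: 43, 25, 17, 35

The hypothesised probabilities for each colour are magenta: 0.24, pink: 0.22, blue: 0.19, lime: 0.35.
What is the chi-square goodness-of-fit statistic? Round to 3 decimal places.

Expected counts E_i = n·p_i: 120×0.24 = 28.8, 120×0.22 = 26.4, 120×0.19 = 22.8, 120×0.35 = 42.
magenta: (43 − 28.8)²/28.8 = 201.64/28.8 = 7.0014
pink: (25 − 26.4)²/26.4 = 1.96/26.4 = 0.0742
blue: (17 − 22.8)²/22.8 = 33.64/22.8 = 1.4754
lime: (35 − 42)²/42 = 49/42 = 1.1667
Sum = 9.718

9.718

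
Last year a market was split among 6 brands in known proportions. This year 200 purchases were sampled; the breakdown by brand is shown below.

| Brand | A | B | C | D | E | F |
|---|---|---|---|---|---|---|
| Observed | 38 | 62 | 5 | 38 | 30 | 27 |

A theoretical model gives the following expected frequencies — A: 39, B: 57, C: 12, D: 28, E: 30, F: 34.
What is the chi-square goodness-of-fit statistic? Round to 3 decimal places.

9.560

A: (38 − 39)²/39 = 1/39 = 0.0256
B: (62 − 57)²/57 = 25/57 = 0.4386
C: (5 − 12)²/12 = 49/12 = 4.0833
D: (38 − 28)²/28 = 100/28 = 3.5714
E: (30 − 30)²/30 = 0/30 = 0.0000
F: (27 − 34)²/34 = 49/34 = 1.4412
Sum = 9.560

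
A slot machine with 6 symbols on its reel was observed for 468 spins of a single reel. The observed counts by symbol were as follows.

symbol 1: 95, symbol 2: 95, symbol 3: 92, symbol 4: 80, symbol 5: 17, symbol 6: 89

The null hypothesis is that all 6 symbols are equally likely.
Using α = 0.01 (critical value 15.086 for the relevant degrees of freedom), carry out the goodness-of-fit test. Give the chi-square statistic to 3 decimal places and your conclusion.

Expected count for each of the 6 categories: 468/6 = 78.
χ² = (95−78)²/78 + (95−78)²/78 + (92−78)²/78 + (80−78)²/78 + (17−78)²/78 + (89−78)²/78
   = 3.7051 + 3.7051 + 2.5128 + 0.0513 + 47.7051 + 1.5513
Sum = 59.231
df = 5. Since 59.231 > 15.086, we reject H₀.

59.231; reject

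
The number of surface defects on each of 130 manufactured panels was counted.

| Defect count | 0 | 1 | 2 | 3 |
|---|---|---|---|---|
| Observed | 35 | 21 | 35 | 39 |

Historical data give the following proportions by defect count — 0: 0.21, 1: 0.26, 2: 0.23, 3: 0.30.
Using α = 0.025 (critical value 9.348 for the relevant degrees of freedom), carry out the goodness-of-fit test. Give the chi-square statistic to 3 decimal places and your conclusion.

Expected counts E_i = n·p_i: 130×0.21 = 27.3, 130×0.26 = 33.8, 130×0.23 = 29.9, 130×0.30 = 39.
cat         O        E   (O−E)²/E
0          35     27.3     2.1718
1          21     33.8     4.8473
2          35     29.9     0.8699
3          39       39     0.0000
Sum = 7.889
df = 3. Since 7.889 < 9.348, we do not reject H₀.

7.889; do not reject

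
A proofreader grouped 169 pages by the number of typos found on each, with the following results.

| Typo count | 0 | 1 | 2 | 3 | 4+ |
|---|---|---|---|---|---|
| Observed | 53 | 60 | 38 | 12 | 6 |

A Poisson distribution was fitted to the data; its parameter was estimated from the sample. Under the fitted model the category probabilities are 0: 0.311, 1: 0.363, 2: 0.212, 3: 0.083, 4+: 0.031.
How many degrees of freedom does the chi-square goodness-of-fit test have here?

There are k = 5 categories and 1 parameter estimated from the data, so df = 5 − 1 − 1 = 3.

3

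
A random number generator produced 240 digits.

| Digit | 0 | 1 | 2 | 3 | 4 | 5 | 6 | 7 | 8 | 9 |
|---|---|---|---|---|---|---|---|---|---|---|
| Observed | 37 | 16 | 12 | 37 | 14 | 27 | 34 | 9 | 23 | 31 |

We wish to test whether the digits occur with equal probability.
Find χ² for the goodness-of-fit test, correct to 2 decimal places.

Under H₀ each category has probability 1/10, so each expected count is 240/10 = 24.
cat         O        E   (O−E)²/E
0          37       24      7.042
1          16       24      2.667
2          12       24      6.000
3          37       24      7.042
4          14       24      4.167
5          27       24      0.375
6          34       24      4.167
7           9       24      9.375
8          23       24      0.042
9          31       24      2.042
Sum = 42.92

42.92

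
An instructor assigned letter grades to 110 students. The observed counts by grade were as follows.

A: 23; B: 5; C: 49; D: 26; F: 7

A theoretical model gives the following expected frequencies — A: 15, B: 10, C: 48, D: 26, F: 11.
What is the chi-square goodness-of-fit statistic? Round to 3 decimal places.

8.242

cat         O        E   (O−E)²/E
A          23       15     4.2667
B           5       10     2.5000
C          49       48     0.0208
D          26       26     0.0000
F           7       11     1.4545
Sum = 8.242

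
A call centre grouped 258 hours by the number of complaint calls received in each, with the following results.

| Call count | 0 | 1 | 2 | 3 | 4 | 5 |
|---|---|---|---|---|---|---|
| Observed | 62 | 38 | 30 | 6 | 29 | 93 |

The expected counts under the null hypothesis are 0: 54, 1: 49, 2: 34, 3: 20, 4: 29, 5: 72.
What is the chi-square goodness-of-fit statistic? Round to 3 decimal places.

cat         O        E   (O−E)²/E
0          62       54     1.1852
1          38       49     2.4694
2          30       34     0.4706
3           6       20     9.8000
4          29       29     0.0000
5          93       72     6.1250
Sum = 20.050

20.050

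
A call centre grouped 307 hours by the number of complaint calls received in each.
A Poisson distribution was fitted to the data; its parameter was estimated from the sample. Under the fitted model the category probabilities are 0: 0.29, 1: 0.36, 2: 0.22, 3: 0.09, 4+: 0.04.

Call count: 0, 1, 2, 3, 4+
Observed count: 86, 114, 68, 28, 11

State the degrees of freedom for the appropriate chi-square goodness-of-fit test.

3

There are k = 5 categories and 1 parameter estimated from the data, so df = 5 − 1 − 1 = 3.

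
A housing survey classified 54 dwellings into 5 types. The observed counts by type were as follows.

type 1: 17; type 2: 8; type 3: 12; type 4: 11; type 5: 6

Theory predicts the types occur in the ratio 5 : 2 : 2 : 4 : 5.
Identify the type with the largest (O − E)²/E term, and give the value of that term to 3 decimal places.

type 3, 6.000

Ratio total = 18. Expected counts: 54×5/18 = 15, 54×2/18 = 6, 54×2/18 = 6, 54×4/18 = 12, 54×5/18 = 15.
χ² = (17−15)²/15 + (8−6)²/6 + (12−6)²/6 + (11−12)²/12 + (6−15)²/15
   = 0.2667 + 0.6667 + 6.0000 + 0.0833 + 5.4000
The largest term is for type 3: 6.000.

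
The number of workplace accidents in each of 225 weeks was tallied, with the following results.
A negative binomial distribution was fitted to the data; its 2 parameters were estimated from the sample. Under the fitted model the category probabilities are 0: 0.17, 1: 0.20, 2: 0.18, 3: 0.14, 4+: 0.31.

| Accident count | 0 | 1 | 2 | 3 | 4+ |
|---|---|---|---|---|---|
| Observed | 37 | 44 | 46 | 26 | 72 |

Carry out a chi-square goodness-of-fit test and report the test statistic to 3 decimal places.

Expected counts E_i = n·p_i: 225×0.17 = 38.25, 225×0.20 = 45, 225×0.18 = 40.5, 225×0.14 = 31.5, 225×0.31 = 69.75.
cat         O        E   (O−E)²/E
0          37    38.25     0.0408
1          44       45     0.0222
2          46     40.5     0.7469
3          26     31.5     0.9603
4+         72    69.75     0.0726
Sum = 1.843

1.843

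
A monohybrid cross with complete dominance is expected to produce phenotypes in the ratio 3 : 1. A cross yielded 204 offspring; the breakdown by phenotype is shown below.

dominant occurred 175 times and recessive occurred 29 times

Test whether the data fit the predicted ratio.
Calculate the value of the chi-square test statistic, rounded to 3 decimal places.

Ratio total = 4. Expected counts: 204×3/4 = 153, 204×1/4 = 51.
cat            O        E   (O−E)²/E
dominant     175      153     3.1634
recessive     29       51     9.4902
Sum = 12.654

12.654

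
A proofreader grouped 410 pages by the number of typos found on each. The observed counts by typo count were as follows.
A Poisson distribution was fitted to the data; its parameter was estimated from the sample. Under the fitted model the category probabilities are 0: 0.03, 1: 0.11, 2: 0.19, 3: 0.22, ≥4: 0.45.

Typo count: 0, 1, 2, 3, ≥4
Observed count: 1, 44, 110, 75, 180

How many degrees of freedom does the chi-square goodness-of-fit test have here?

There are k = 5 categories and 1 parameter estimated from the data, so df = 5 − 1 − 1 = 3.

3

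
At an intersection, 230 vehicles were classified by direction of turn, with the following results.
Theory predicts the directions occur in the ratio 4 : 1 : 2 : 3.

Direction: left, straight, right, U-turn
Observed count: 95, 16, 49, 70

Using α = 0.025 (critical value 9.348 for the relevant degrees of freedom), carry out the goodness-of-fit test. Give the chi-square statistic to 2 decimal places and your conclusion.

Ratio total = 10. Expected counts: 230×4/10 = 92, 230×1/10 = 23, 230×2/10 = 46, 230×3/10 = 69.
χ² = (95−92)²/92 + (16−23)²/23 + (49−46)²/46 + (70−69)²/69
   = 0.098 + 2.130 + 0.196 + 0.014
Sum = 2.44
df = 3. Since 2.44 < 9.348, we do not reject H₀.

2.44; do not reject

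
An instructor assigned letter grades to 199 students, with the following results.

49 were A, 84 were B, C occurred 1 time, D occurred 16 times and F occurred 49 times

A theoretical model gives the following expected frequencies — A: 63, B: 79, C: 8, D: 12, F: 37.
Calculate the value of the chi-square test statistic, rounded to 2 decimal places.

14.78

cat         O        E   (O−E)²/E
A          49       63      3.111
B          84       79      0.316
C           1        8      6.125
D          16       12      1.333
F          49       37      3.892
Sum = 14.78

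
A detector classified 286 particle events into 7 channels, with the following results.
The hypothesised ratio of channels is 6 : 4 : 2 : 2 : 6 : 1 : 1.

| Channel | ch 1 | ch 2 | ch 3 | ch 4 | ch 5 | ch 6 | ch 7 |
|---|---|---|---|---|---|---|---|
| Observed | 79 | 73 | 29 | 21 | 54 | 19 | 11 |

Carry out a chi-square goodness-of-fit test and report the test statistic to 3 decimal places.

20.263

Ratio total = 22. Expected counts: 286×6/22 = 78, 286×4/22 = 52, 286×2/22 = 26, 286×2/22 = 26, 286×6/22 = 78, 286×1/22 = 13, 286×1/22 = 13.
χ² = (79−78)²/78 + (73−52)²/52 + (29−26)²/26 + (21−26)²/26 + (54−78)²/78 + (19−13)²/13 + (11−13)²/13
   = 0.0128 + 8.4808 + 0.3462 + 0.9615 + 7.3846 + 2.7692 + 0.3077
Sum = 20.263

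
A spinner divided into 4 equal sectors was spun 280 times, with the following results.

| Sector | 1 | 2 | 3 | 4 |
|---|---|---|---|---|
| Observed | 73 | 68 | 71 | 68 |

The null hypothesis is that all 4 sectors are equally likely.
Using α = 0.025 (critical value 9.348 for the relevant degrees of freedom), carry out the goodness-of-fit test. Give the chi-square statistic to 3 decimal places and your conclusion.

0.257; do not reject

Expected count for each of the 4 categories: 280/4 = 70.
cat         O        E   (O−E)²/E
1          73       70     0.1286
2          68       70     0.0571
3          71       70     0.0143
4          68       70     0.0571
Sum = 0.257
df = 3. Since 0.257 < 9.348, we do not reject H₀.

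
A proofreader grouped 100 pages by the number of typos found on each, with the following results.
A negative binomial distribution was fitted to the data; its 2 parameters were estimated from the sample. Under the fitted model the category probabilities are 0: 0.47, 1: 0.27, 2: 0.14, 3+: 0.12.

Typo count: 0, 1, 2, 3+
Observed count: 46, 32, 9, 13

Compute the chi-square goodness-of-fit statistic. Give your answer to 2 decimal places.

Expected counts E_i = n·p_i: 100×0.47 = 47, 100×0.27 = 27, 100×0.14 = 14, 100×0.12 = 12.
χ² = (46−47)²/47 + (32−27)²/27 + (9−14)²/14 + (13−12)²/12
   = 0.021 + 0.926 + 1.786 + 0.083
Sum = 2.82

2.82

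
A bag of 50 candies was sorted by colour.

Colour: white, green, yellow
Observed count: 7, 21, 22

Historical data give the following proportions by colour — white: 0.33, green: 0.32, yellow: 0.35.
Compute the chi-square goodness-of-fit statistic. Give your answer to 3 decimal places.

Expected counts E_i = n·p_i: 50×0.33 = 16.5, 50×0.32 = 16, 50×0.35 = 17.5.
χ² = (7−16.5)²/16.5 + (21−16)²/16 + (22−17.5)²/17.5
   = 5.4697 + 1.5625 + 1.1571
Sum = 8.189

8.189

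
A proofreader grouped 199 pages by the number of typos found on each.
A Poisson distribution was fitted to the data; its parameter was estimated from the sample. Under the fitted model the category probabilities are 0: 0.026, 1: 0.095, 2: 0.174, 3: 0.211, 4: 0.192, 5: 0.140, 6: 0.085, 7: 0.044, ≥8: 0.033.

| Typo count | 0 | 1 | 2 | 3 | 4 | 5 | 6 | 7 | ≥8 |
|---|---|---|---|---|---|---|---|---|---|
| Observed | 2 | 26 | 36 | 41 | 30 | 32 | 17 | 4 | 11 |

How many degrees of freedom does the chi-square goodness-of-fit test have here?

7

There are k = 9 categories and 1 parameter estimated from the data, so df = 9 − 1 − 1 = 7.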